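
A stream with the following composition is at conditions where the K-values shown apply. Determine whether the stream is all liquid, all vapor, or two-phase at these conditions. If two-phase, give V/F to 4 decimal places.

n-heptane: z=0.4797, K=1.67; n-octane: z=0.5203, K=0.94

all vapor

ΣzᵢKᵢ = 1.2902; Σzᵢ/Kᵢ = 0.8408.
Since Σzᵢ/Kᵢ < 1 the mixture is above its dew point — single vapor phase.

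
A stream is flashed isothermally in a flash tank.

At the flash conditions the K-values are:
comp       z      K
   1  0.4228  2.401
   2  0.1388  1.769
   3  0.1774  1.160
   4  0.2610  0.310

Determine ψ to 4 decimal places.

Material balance + equilibrium reduce to Σ zᵢ(Kᵢ−1)/(1+ψ(Kᵢ−1)) = 0.
Feasibility: ΣzᵢKᵢ = 1.5474, Σzᵢ/Kᵢ = 1.2494 — both > 1, two phases present.
Iterate (Newton) starting at ψ = 0.44:
  ψ = 0.4400: g = 0.21412, g' = -0.6236 → ψ = 0.7833
  ψ = 0.7833: g = -0.01769, g' = -0.8127 → ψ = 0.7616
  ψ = 0.7616: g = -0.00034, g' = -0.7824 → ψ = 0.7611
Converged at ψ = 0.7611.

ψ = 0.7611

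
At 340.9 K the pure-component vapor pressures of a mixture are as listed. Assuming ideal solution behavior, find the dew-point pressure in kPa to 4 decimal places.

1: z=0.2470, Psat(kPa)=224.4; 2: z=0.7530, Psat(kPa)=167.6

Pdew = 178.7772 kPa

At the dew point ψ → 1, so Σzᵢ/Kᵢ = 1 with Kᵢ = Pᵢˢᵃᵗ/P ⇒ 1/P = Σzᵢ/Pᵢˢᵃᵗ.
1/P = 0.2470/224.4 + 0.7530/167.6 = 0.0055936 ⇒ P = 178.7772 kPa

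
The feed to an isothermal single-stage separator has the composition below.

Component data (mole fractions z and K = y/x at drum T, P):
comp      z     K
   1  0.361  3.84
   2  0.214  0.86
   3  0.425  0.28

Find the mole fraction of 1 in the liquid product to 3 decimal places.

x_1 = 0.165

Rachford–Rice: g(V/F) = Σ zᵢ(Kᵢ−1)/(1+V/F(Kᵢ−1)) = 0.
Feasibility: ΣzᵢKᵢ = 1.689, Σzᵢ/Kᵢ = 1.861 — both > 1, two phases present.
Iterate (Newton) starting at V/F = 0.5:
  V/F = 0.500: g = -0.0867, g' = -1.040 → V/F = 0.417
Converged at V/F = 0.417.
Compositions from xᵢ = zᵢ/(1+V/F(Kᵢ−1)), yᵢ = Kᵢxᵢ:
  1: x = 0.165, y = 0.634
  2: x = 0.227, y = 0.195
  3: x = 0.608, y = 0.170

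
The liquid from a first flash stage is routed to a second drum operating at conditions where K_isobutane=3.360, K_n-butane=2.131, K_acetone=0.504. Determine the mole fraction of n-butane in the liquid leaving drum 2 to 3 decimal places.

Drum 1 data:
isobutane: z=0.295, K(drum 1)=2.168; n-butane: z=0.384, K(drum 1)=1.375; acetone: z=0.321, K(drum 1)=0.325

x_n-butane (drum 2) = 0.181

Drum 1:
Let ψ₁ = V/F and solve Σ zᵢ(Kᵢ−1)/(1+ψ₁(Kᵢ−1)) = 0.
Feasibility: ΣzᵢKᵢ = 1.272, Σzᵢ/Kᵢ = 1.403 — both > 1, two phases present.
Iterate (Newton) starting at ψ₁ = 0.5:
  ψ₁ = 0.500: g = 0.0117, g' = -0.532 → ψ₁ = 0.522
Converged at ψ₁ = 0.522.
Drum-1 compositions:
  isobutane: x = 0.183, y = 0.397
  n-butane: x = 0.321, y = 0.442
  acetone: x = 0.496, y = 0.161
Drum-2 feed = drum-1 liquid: z₂ = (0.1833, 0.3212, 0.4956).
Drum 2:
Rachford–Rice: g(ψ₂) = Σ zᵢ(Kᵢ−1)/(1+ψ₂(Kᵢ−1)) = 0.
Check two-phase: ΣzᵢKᵢ = 1.550 > 1 and Σzᵢ/Kᵢ = 1.189 > 1, so g(0) = 0.550 > 0 and g(1) = -0.189 < 0.
Iterate (Newton) starting at ψ₂ = 0.64:
  ψ₂ = 0.640: g = 0.0229, g' = -0.562 → ψ₂ = 0.681
Converged at ψ₂ = 0.681.
  isobutane: x = 0.070, y = 0.236
  n-butane: x = 0.181, y = 0.387
  acetone: x = 0.748, y = 0.377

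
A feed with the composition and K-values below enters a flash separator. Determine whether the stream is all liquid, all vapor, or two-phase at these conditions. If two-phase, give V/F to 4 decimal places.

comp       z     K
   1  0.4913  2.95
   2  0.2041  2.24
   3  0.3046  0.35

two-phase, V/F = 0.8908

ΣzᵢKᵢ = 2.0131; Σzᵢ/Kᵢ = 1.1279.
Both exceed 1, so a two-phase solution exists.
Material balance + equilibrium reduce to Σ zᵢ(Kᵢ−1)/(1+ψ(Kᵢ−1)) = 0.
Iterate (Newton) starting at ψ = 0.5:
  ψ = 0.5000: g = 0.34799, g' = -0.8810 → ψ = 0.8950
  ψ = 0.8950: g = -0.00444, g' = -1.0541 → ψ = 0.8908
Converged at ψ = 0.8908.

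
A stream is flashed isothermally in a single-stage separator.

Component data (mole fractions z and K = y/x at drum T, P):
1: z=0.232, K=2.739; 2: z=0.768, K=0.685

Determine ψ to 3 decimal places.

ψ = 0.295

Let ψ = V/F and solve Σ zᵢ(Kᵢ−1)/(1+ψ(Kᵢ−1)) = 0.
Check two-phase: ΣzᵢKᵢ = 1.162 > 1 and Σzᵢ/Kᵢ = 1.206 > 1, so g(0) = 0.162 > 0 and g(1) = -0.206 < 0.
Binary case is linear: z₁(K₁−1)(1+ψ(K₂−1)) + z₂(K₂−1)(1+ψ(K₁−1)) = 0
⇒ ψ = [z₁(K₁−1)+z₂(K₂−1)] / [−(K₁−1)(K₂−1)] = 0.1615/0.5478 = 0.295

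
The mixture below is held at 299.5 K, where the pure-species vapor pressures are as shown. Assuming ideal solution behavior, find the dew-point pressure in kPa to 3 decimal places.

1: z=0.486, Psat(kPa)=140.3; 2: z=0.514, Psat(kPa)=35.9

Pdew = 56.238 kPa

At the dew point ψ → 1, so Σzᵢ/Kᵢ = 1 with Kᵢ = Pᵢˢᵃᵗ/P ⇒ 1/P = Σzᵢ/Pᵢˢᵃᵗ.
1/P = 0.486/140.3 + 0.514/35.9 = 0.017782 ⇒ P = 56.238 kPa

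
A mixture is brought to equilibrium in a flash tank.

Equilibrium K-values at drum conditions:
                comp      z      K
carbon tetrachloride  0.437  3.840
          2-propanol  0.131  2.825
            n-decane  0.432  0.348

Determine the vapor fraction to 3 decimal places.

ψ = 0.702

Iterate (Newton) starting at ψ = 0.44:
  ψ = 0.440: g = 0.2893, g' = -1.192 → ψ = 0.683
  ψ = 0.683: g = 0.0211, g' = -1.091 → ψ = 0.702
Converged at ψ = 0.702.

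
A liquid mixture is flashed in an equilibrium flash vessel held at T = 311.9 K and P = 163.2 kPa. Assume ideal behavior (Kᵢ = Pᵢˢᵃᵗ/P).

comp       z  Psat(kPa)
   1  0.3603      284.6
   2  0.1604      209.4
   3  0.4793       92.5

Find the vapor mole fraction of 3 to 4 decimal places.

y_3 = 0.3261

Raoult's law: Kᵢ = Pᵢˢᵃᵗ/P = Pᵢˢᵃᵗ/163.2.
  K_1 = 284.6/163.2 = 1.743873, K_2 = 209.4/163.2 = 1.283088, K_3 = 92.5/163.2 = 0.566789
Newton iteration, V/F⁰ = 0.5:
  V/F = 0.5000: g = -0.02991, g' = -0.2624 → V/F = 0.3860
  V/F = 0.3860: g = -0.00016, g' = -0.2605 → V/F = 0.3854
Converged at V/F = 0.3854.
Compositions from xᵢ = zᵢ/(1+V/F(Kᵢ−1)), yᵢ = Kᵢxᵢ:
  1: x = 0.2800, y = 0.4883
  2: x = 0.1446, y = 0.1856
  3: x = 0.5753, y = 0.3261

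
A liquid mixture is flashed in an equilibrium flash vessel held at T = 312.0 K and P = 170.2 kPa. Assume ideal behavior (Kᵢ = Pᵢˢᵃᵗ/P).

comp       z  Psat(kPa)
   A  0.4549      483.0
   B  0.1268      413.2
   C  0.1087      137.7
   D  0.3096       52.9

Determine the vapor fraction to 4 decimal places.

Raoult's law: Kᵢ = Pᵢˢᵃᵗ/P = Pᵢˢᵃᵗ/170.2.
  K_A = 483.0/170.2 = 2.837838, K_B = 413.2/170.2 = 2.427732, K_C = 137.7/170.2 = 0.809048, K_D = 52.9/170.2 = 0.310811
Newton–Raphson from ψ = 0.5:
  ψ = 0.5000: g = 0.19280, g' = -0.8524 → ψ = 0.7262
  ψ = 0.7262: g = -0.00426, g' = -0.9389 → ψ = 0.7216
Converged at ψ = 0.7216.

ψ = 0.7216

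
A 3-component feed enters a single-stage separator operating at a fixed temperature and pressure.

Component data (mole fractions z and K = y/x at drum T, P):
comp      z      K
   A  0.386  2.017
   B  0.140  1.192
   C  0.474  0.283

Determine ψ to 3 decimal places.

ψ = 0.127

Rachford–Rice: g(ψ) = Σ zᵢ(Kᵢ−1)/(1+ψ(Kᵢ−1)) = 0.
Check two-phase: ΣzᵢKᵢ = 1.080 > 1 and Σzᵢ/Kᵢ = 1.984 > 1, so g(0) = 0.080 > 0 and g(1) = -0.984 < 0.
Iterate (Newton) starting at ψ = 0.55:
  ψ = 0.550: g = -0.2851, g' = -0.833 → ψ = 0.208
  ψ = 0.208: g = -0.0493, g' = -0.613 → ψ = 0.127
Converged at ψ = 0.127.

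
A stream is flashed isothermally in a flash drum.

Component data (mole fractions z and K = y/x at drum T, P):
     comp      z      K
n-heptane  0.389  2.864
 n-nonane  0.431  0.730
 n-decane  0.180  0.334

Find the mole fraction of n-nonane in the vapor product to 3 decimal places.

y_n-nonane = 0.376

Rachford–Rice: g(V/F) = Σ zᵢ(Kᵢ−1)/(1+V/F(Kᵢ−1)) = 0.
g(0) = ΣzᵢKᵢ − 1 = 0.489 and g(1) = 1 − Σzᵢ/Kᵢ = -0.265, so a root lies in (0, 1).
Newton–Raphson from V/F = 0.5:
  V/F = 0.500: g = 0.0610, g' = -0.584 → V/F = 0.605
  V/F = 0.605: g = 0.0011, g' = -0.567 → V/F = 0.607
Converged at V/F = 0.607.
Compositions from xᵢ = zᵢ/(1+V/F(Kᵢ−1)), yᵢ = Kᵢxᵢ:
  n-heptane: x = 0.183, y = 0.523
  n-nonane: x = 0.515, y = 0.376
  n-decane: x = 0.302, y = 0.101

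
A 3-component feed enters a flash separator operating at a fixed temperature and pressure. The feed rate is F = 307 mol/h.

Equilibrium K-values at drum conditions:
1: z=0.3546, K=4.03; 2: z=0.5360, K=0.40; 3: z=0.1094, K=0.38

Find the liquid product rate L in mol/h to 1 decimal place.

Newton iteration, V/F⁰ = 0.5:
  V/F = 0.5000: g = -0.13052, g' = -0.9968 → V/F = 0.3691
  V/F = 0.3691: g = 0.00620, g' = -1.1146 → V/F = 0.3746
Converged at V/F = 0.3746.
Then V = V/F·F = 0.3746·307 = 115.0 mol/h and L = F − V = 192.0 mol/h.

L = 192.0 mol/h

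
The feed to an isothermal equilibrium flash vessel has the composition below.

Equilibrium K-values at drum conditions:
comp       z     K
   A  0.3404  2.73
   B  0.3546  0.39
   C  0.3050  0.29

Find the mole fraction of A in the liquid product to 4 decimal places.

Rachford–Rice: g(ψ) = Σ zᵢ(Kᵢ−1)/(1+ψ(Kᵢ−1)) = 0.
Check two-phase: ΣzᵢKᵢ = 1.1560 > 1 and Σzᵢ/Kᵢ = 2.0856 > 1, so g(0) = 0.1560 > 0 and g(1) = -1.0856 < 0.
Iterate (Newton) starting at ψ = 0.68:
  ψ = 0.6800: g = -0.51774, g' = -1.1752 → ψ = 0.2394
  ψ = 0.2394: g = -0.09779, g' = -0.9135 → ψ = 0.1324
  ψ = 0.1324: g = 0.00484, g' = -1.0179 → ψ = 0.1371
Converged at ψ = 0.1371.
Compositions from xᵢ = zᵢ/(1+ψ(Kᵢ−1)), yᵢ = Kᵢxᵢ:
  A: x = 0.2751, y = 0.7511
  B: x = 0.3870, y = 0.1509
  C: x = 0.3379, y = 0.0980

x_A = 0.2751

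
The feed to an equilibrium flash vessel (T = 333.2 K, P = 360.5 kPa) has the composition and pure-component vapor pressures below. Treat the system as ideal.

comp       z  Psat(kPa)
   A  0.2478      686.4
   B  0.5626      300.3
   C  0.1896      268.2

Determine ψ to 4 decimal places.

ψ = 0.4706

Raoult's law: Kᵢ = Pᵢˢᵃᵗ/P = Pᵢˢᵃᵗ/360.5.
  K_A = 686.4/360.5 = 1.904022, K_B = 300.3/360.5 = 0.833010, K_C = 268.2/360.5 = 0.743967
Let ψ = V/F and solve Σ zᵢ(Kᵢ−1)/(1+ψ(Kᵢ−1)) = 0.
Feasibility: ΣzᵢKᵢ = 1.0815, Σzᵢ/Kᵢ = 1.0604 — both > 1, two phases present.
Iterate (Newton) starting at ψ = 0.5:
  ψ = 0.5000: g = -0.00390, g' = -0.1311 → ψ = 0.4703
  ψ = 0.4703: g = 0.00005, g' = -0.1343 → ψ = 0.4706
Converged at ψ = 0.4706.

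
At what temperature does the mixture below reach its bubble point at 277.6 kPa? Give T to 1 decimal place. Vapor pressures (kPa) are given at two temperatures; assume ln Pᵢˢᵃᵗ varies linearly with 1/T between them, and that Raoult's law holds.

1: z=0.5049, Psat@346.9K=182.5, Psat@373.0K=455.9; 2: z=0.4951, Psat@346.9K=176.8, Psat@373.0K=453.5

Bubble-point temperature: ΣzᵢPᵢˢᵃᵗ(T) = P. Interpolate ln Pᵢˢᵃᵗ = aᵢ + bᵢ/T.
  T = 346.9 K: ΣzᵢPᵢˢᵃᵗ = 179.68 kPa
  T = 373.0 K: ΣzᵢPᵢˢᵃᵗ = 454.71 kPa
  T = 359.9 K: ΣzᵢPᵢˢᵃᵗ = 290.16 kPa
  T = 353.4 K: ΣzᵢPᵢˢᵃᵗ = 229.34 kPa
  T = 356.6 K: ΣzᵢPᵢˢᵃᵗ = 257.78 kPa
  T = 358.2 K: ΣzᵢPᵢˢᵃᵗ = 273.08 kPa
  T = 359.0 K: ΣzᵢPᵢˢᵃᵗ = 281.01 kPa
Interpolating between 358.2 K and 359.0 K gives T ≈ 358.7 K.

T = 358.7 K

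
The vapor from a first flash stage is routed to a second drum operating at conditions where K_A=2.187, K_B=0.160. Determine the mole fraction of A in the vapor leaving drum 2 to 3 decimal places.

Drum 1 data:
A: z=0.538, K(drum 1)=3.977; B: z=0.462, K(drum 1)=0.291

Drum 1:
Newton iteration, ψ₁⁰ = 0.5:
  ψ₁ = 0.500: g = 0.1362, g' = -1.327 → ψ₁ = 0.603
  ψ₁ = 0.603: g = 0.0014, g' = -1.319 → ψ₁ = 0.604
Converged at ψ₁ = 0.604.
Drum-1 compositions:
  A: x = 0.192, y = 0.765
  B: x = 0.808, y = 0.235
Drum-2 feed = drum-1 vapor: z₂ = (0.7650, 0.2350).
Drum 2:
Rachford–Rice: g(ψ₂) = Σ zᵢ(Kᵢ−1)/(1+ψ₂(Kᵢ−1)) = 0.
Feasibility: ΣzᵢKᵢ = 1.711, Σzᵢ/Kᵢ = 1.819 — both > 1, two phases present.
Iterate (Newton) starting at ψ₂ = 0.48:
  ψ₂ = 0.480: g = 0.2476, g' = -0.903 → ψ₂ = 0.754
  ψ₂ = 0.754: g = -0.0597, g' = -1.535 → ψ₂ = 0.715
  ψ₂ = 0.715: g = -0.0036, g' = -1.356 → ψ₂ = 0.713
Converged at ψ₂ = 0.713.
  A: x = 0.414, y = 0.906
  B: x = 0.586, y = 0.094

y_A (drum 2) = 0.906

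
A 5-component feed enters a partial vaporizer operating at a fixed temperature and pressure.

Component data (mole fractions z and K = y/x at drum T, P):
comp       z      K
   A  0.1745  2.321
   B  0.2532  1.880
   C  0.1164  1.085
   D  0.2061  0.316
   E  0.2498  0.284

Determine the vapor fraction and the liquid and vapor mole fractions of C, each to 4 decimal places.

Rachford–Rice: g(ψ) = Σ zᵢ(Kᵢ−1)/(1+ψ(Kᵢ−1)) = 0.
Check two-phase: ΣzᵢKᵢ = 1.1434 > 1 and Σzᵢ/Kᵢ = 1.8489 > 1, so g(0) = 0.1434 > 0 and g(1) = -0.8489 < 0.
Newton–Raphson from ψ = 0.5:
  ψ = 0.5000: g = -0.18979, g' = -0.7392 → ψ = 0.2432
  ψ = 0.2432: g = -0.01800, g' = -0.6348 → ψ = 0.2149
Converged at ψ = 0.2149.
Compositions from xᵢ = zᵢ/(1+ψ(Kᵢ−1)), yᵢ = Kᵢxᵢ:
  A: x = 0.1359, y = 0.3155
  B: x = 0.2129, y = 0.4003
  C: x = 0.1143, y = 0.1240
  D: x = 0.2416, y = 0.0763
  E: x = 0.2952, y = 0.0838

ψ = 0.2149, x_C = 0.1143, y_C = 0.1240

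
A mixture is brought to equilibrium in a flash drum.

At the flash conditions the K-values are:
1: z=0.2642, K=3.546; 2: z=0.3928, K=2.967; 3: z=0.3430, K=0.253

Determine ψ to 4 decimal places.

ψ = 0.7220

Iterate (Newton) starting at ψ = 0.5:
  ψ = 0.5000: g = 0.27649, g' = -1.2054 → ψ = 0.7294
  ψ = 0.7294: g = -0.01015, g' = -1.3901 → ψ = 0.7221
  ψ = 0.7221: g = -0.00006, g' = -1.3741 → ψ = 0.7220
Converged at ψ = 0.7220.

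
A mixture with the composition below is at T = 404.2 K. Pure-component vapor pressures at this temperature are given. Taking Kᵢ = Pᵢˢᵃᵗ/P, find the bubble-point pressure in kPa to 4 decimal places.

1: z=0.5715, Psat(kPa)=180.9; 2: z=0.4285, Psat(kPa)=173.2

At the bubble point ψ → 0, so ΣzᵢKᵢ = 1 with Kᵢ = Pᵢˢᵃᵗ/P ⇒ P = ΣzᵢPᵢˢᵃᵗ.
P = 0.5715·180.9 + 0.4285·173.2 = 177.6005 kPa

Pbub = 177.6005 kPa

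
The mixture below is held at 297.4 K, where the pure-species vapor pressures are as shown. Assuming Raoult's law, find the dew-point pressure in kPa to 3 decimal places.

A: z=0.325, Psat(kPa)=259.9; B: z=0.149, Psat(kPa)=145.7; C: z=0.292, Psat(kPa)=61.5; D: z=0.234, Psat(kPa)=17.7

Pdew = 49.404 kPa

At the dew point ψ → 1, so Σzᵢ/Kᵢ = 1 with Kᵢ = Pᵢˢᵃᵗ/P ⇒ 1/P = Σzᵢ/Pᵢˢᵃᵗ.
1/P = 0.325/259.9 + 0.149/145.7 + 0.292/61.5 + 0.234/17.7 = 0.020241 ⇒ P = 49.404 kPa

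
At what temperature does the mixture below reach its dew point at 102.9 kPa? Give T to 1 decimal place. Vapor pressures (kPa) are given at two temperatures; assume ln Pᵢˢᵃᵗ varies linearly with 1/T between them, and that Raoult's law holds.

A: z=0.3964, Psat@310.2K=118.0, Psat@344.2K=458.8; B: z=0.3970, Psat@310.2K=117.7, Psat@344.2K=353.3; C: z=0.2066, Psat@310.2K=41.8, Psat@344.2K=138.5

Dew-point temperature: Σzᵢ·P/Pᵢˢᵃᵗ(T) = 1. Interpolate ln Pᵢˢᵃᵗ = aᵢ + bᵢ/T.
  T = 310.2 K: ΣzᵢP/Pᵢˢᵃᵗ = 1.2013
  T = 344.2 K: ΣzᵢP/Pᵢˢᵃᵗ = 0.3580
  T = 327.2 K: ΣzᵢP/Pᵢˢᵃᵗ = 0.6348
  T = 318.7 K: ΣzᵢP/Pᵢˢᵃᵗ = 0.8656
  T = 314.4 K: ΣzᵢP/Pᵢˢᵃᵗ = 1.0193
  T = 316.5 K: ΣzᵢP/Pᵢˢᵃᵗ = 0.9406
Interpolating between 314.4 K and 316.5 K gives T ≈ 314.9 K.

T = 314.9 K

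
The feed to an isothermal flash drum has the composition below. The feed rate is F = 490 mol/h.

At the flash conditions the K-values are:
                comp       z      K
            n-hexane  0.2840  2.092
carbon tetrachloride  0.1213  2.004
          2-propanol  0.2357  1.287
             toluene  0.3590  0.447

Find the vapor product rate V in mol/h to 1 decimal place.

Let β = V/F and solve Σ zᵢ(Kᵢ−1)/(1+β(Kᵢ−1)) = 0.
g(0) = ΣzᵢKᵢ − 1 = 0.3010 and g(1) = 1 − Σzᵢ/Kᵢ = -0.1826, so a root lies in (0, 1).
Newton–Raphson from β = 0.45:
  β = 0.4500: g = 0.08744, g' = -0.4201 → β = 0.6582
  β = 0.6582: g = -0.00146, g' = -0.4441 → β = 0.6549
Converged at β = 0.6549.
Then V = β·F = 0.6549·490 = 320.9 mol/h and L = F − V = 169.1 mol/h.

V = 320.9 mol/h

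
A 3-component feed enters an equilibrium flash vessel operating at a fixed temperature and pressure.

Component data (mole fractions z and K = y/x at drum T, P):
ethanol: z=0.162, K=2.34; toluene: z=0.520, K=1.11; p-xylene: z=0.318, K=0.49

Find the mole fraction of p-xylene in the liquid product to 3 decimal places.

x_p-xylene = 0.392

Material balance + equilibrium reduce to Σ zᵢ(Kᵢ−1)/(1+V/F(Kᵢ−1)) = 0.
Check two-phase: ΣzᵢKᵢ = 1.112 > 1 and Σzᵢ/Kᵢ = 1.187 > 1, so g(0) = 0.112 > 0 and g(1) = -0.187 < 0.
Newton–Raphson from V/F = 0.5:
  V/F = 0.500: g = -0.0335, g' = -0.259 → V/F = 0.371
Converged at V/F = 0.371.
Compositions from xᵢ = zᵢ/(1+V/F(Kᵢ−1)), yᵢ = Kᵢxᵢ:
  ethanol: x = 0.108, y = 0.253
  toluene: x = 0.500, y = 0.555
  p-xylene: x = 0.392, y = 0.192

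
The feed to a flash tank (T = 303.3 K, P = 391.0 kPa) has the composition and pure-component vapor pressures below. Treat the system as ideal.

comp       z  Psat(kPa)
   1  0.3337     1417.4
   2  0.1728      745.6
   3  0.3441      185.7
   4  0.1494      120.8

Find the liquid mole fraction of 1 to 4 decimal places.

x_1 = 0.1293

Raoult's law: Kᵢ = Pᵢˢᵃᵗ/P = Pᵢˢᵃᵗ/391.0.
  K_1 = 1417.4/391.0 = 3.625064, K_2 = 745.6/391.0 = 1.906905, K_3 = 185.7/391.0 = 0.474936, K_4 = 120.8/391.0 = 0.308951
Let β = V/F and solve Σ zᵢ(Kᵢ−1)/(1+β(Kᵢ−1)) = 0.
Feasibility: ΣzᵢKᵢ = 1.7488, Σzᵢ/Kᵢ = 1.3908 — both > 1, two phases present.
Newton iteration, β⁰ = 0.5:
  β = 0.5000: g = 0.08388, g' = -0.8383 → β = 0.6001
  β = 0.6001: g = 0.00148, g' = -0.8168 → β = 0.6019
Converged at β = 0.6019.
Compositions from xᵢ = zᵢ/(1+β(Kᵢ−1)), yᵢ = Kᵢxᵢ:
  1: x = 0.1293, y = 0.4689
  2: x = 0.1118, y = 0.2132
  3: x = 0.5031, y = 0.2389
  4: x = 0.2558, y = 0.0790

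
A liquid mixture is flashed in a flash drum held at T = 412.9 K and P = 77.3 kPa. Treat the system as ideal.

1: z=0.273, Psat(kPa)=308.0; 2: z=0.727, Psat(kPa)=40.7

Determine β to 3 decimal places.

Raoult's law: Kᵢ = Pᵢˢᵃᵗ/P = Pᵢˢᵃᵗ/77.3.
  K_1 = 308.0/77.3 = 3.98448, K_2 = 40.7/77.3 = 0.52652
Material balance + equilibrium reduce to Σ zᵢ(Kᵢ−1)/(1+β(Kᵢ−1)) = 0.
Check two-phase: ΣzᵢKᵢ = 1.471 > 1 and Σzᵢ/Kᵢ = 1.449 > 1, so g(0) = 0.471 > 0 and g(1) = -0.449 < 0.
Newton–Raphson from β = 0.5:
  β = 0.500: g = -0.1241, g' = -0.671 → β = 0.315
  β = 0.315: g = 0.0152, g' = -0.871 → β = 0.333
Converged at β = 0.333.

β = 0.333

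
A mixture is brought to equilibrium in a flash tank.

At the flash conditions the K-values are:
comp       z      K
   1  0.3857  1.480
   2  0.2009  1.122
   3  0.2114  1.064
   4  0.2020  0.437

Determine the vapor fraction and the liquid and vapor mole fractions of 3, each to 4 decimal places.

Let ψ = V/F and solve Σ zᵢ(Kᵢ−1)/(1+ψ(Kᵢ−1)) = 0.
Check two-phase: ΣzᵢKᵢ = 1.1094 > 1 and Σzᵢ/Kᵢ = 1.1006 > 1, so g(0) = 0.1094 > 0 and g(1) = -0.1006 < 0.
Newton–Raphson from ψ = 0.49:
  ψ = 0.4900: g = 0.02908, g' = -0.1838 → ψ = 0.6482
  ψ = 0.6482: g = -0.00217, g' = -0.2138 → ψ = 0.6380
Converged at ψ = 0.6380.
Compositions from xᵢ = zᵢ/(1+ψ(Kᵢ−1)), yᵢ = Kᵢxᵢ:
  1: x = 0.2953, y = 0.4370
  2: x = 0.1864, y = 0.2091
  3: x = 0.2031, y = 0.2161
  4: x = 0.3152, y = 0.1378

ψ = 0.6380, x_3 = 0.2031, y_3 = 0.2161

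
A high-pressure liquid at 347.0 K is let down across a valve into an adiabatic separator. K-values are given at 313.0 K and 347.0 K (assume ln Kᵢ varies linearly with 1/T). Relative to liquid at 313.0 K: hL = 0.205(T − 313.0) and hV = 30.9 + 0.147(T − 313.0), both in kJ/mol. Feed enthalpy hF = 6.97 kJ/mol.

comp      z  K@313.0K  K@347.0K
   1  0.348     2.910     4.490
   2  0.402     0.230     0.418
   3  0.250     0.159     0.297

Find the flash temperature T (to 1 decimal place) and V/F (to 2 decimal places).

Adiabatic flash: solve Rachford–Rice at each trial T, then check hF = ψ·hV(T) + (1−ψ)·hL(T).
  T = 313.0 K: K = (2.910, 0.230, 0.159), RR gives ψ = 0.095, H_out = 2.938 kJ/mol
  T = 347.0 K: K = (4.490, 0.418, 0.297), RR gives ψ = 0.366, H_out = 17.543 kJ/mol
  T = 330.0 K: K = (3.655, 0.315, 0.221), RR gives ψ = 0.237, H_out = 10.562 kJ/mol
  T = 321.5 K: K = (3.271, 0.270, 0.188), RR gives ψ = 0.170, H_out = 6.909 kJ/mol
  T = 325.8 K: K = (3.463, 0.292, 0.204), RR gives ψ = 0.204, H_out = 8.785 kJ/mol
  T = 323.6 K: K = (3.364, 0.281, 0.196), RR gives ψ = 0.187, H_out = 7.834 kJ/mol
Linear interpolation between T = 321.5 (H_out = 6.909) and T = 323.6 (H_out = 7.834) on hF = 6.97 gives T ≈ 321.6 K, at which ψ = 0.17.

T = 321.6 K, V/F = 0.17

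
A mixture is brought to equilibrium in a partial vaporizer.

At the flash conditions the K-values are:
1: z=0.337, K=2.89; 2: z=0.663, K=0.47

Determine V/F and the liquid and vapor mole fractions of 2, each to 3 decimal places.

Rachford–Rice: g(V/F) = Σ zᵢ(Kᵢ−1)/(1+V/F(Kᵢ−1)) = 0.
Feasibility: ΣzᵢKᵢ = 1.286, Σzᵢ/Kᵢ = 1.527 — both > 1, two phases present.
Binary case is linear: z₁(K₁−1)(1+V/F(K₂−1)) + z₂(K₂−1)(1+V/F(K₁−1)) = 0
⇒ V/F = [z₁(K₁−1)+z₂(K₂−1)] / [−(K₁−1)(K₂−1)] = 0.2855/1.0017 = 0.285
Compositions from xᵢ = zᵢ/(1+V/F(Kᵢ−1)), yᵢ = Kᵢxᵢ:
  1: x = 0.219, y = 0.633
  2: x = 0.781, y = 0.367

V/F = 0.285, x_2 = 0.781, y_2 = 0.367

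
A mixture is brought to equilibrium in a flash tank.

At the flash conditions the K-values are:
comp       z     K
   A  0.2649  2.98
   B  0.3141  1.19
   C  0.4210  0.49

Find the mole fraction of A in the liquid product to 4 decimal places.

x_A = 0.1251

Material balance + equilibrium reduce to Σ zᵢ(Kᵢ−1)/(1+ψ(Kᵢ−1)) = 0.
Feasibility: ΣzᵢKᵢ = 1.3695, Σzᵢ/Kᵢ = 1.2120 — both > 1, two phases present.
Newton–Raphson from ψ = 0.68:
  ψ = 0.6800: g = -0.05232, g' = -0.4542 → ψ = 0.5648
  ψ = 0.5648: g = -0.00008, g' = -0.4567 → ψ = 0.5646
Converged at ψ = 0.5646.
Compositions from xᵢ = zᵢ/(1+ψ(Kᵢ−1)), yᵢ = Kᵢxᵢ:
  A: x = 0.1251, y = 0.3727
  B: x = 0.2837, y = 0.3376
  C: x = 0.5913, y = 0.2897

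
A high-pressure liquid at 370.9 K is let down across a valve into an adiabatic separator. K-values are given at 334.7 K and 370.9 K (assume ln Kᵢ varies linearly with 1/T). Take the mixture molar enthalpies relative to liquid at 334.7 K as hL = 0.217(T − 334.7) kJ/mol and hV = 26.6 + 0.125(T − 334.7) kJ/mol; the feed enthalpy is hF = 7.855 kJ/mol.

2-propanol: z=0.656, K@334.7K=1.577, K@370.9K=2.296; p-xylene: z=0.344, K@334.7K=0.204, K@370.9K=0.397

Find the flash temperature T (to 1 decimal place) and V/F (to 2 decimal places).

Adiabatic flash: solve Rachford–Rice at each trial T, then check hF = ψ·hV(T) + (1−ψ)·hL(T).
  T = 334.7 K: K = (1.577, 0.204), RR gives ψ = 0.228, H_out = 6.063 kJ/mol
  T = 370.9 K: K = (2.296, 0.397), RR gives ψ = 0.822, H_out = 26.994 kJ/mol
  T = 352.8 K: K = (1.921, 0.289), RR gives ψ = 0.550, H_out = 17.639 kJ/mol
  T = 343.8 K: K = (1.746, 0.244), RR gives ψ = 0.407, H_out = 12.463 kJ/mol
  T = 339.2 K: K = (1.660, 0.223), RR gives ψ = 0.323, H_out = 9.437 kJ/mol
  T = 336.9 K: K = (1.617, 0.213), RR gives ψ = 0.276, H_out = 7.775 kJ/mol
Linear interpolation between T = 336.9 (H_out = 7.775) and T = 339.2 (H_out = 9.437) on hF = 7.855 gives T ≈ 337.0 K, at which ψ = 0.28.

T = 337.0 K, V/F = 0.28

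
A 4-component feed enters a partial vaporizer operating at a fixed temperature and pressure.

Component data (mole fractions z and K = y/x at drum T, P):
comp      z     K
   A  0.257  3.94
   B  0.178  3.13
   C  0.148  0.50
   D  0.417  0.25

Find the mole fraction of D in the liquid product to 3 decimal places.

Rachford–Rice: g(β) = Σ zᵢ(Kᵢ−1)/(1+β(Kᵢ−1)) = 0.
Check two-phase: ΣzᵢKᵢ = 1.748 > 1 and Σzᵢ/Kᵢ = 2.086 > 1, so g(0) = 0.748 > 0 and g(1) = -1.086 < 0.
Newton–Raphson from β = 0.5:
  β = 0.500: g = -0.1096, g' = -1.220 → β = 0.410
Converged at β = 0.410.
Compositions from xᵢ = zᵢ/(1+β(Kᵢ−1)), yᵢ = Kᵢxᵢ:
  A: x = 0.116, y = 0.459
  B: x = 0.095, y = 0.297
  C: x = 0.186, y = 0.093
  D: x = 0.602, y = 0.151

x_D = 0.602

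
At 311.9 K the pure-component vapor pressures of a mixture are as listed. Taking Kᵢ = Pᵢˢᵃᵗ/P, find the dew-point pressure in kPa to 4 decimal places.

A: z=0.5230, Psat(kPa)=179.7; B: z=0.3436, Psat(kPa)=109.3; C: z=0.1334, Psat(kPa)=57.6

At the dew point ψ → 1, so Σzᵢ/Kᵢ = 1 with Kᵢ = Pᵢˢᵃᵗ/P ⇒ 1/P = Σzᵢ/Pᵢˢᵃᵗ.
1/P = 0.5230/179.7 + 0.3436/109.3 + 0.1334/57.6 = 0.0083700 ⇒ P = 119.4740 kPa

Pdew = 119.4740 kPa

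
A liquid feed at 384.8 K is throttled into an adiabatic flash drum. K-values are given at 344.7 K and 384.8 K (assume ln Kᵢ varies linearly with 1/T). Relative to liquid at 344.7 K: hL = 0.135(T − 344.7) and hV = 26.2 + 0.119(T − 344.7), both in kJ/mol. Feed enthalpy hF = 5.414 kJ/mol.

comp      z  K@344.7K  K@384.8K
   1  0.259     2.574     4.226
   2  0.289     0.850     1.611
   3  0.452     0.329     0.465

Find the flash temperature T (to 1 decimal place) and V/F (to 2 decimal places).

Adiabatic flash: solve Rachford–Rice at each trial T, then check hF = ψ·hV(T) + (1−ψ)·hL(T).
  T = 344.7 K: K = (2.574, 0.850, 0.329), RR gives ψ = 0.077, H_out = 2.015 kJ/mol
  T = 384.8 K: K = (4.226, 1.611, 0.465), RR gives ψ = 0.690, H_out = 23.045 kJ/mol
  T = 364.8 K: K = (3.345, 1.192, 0.395), RR gives ψ = 0.406, H_out = 13.226 kJ/mol
  T = 354.8 K: K = (2.947, 1.012, 0.362), RR gives ψ = 0.249, H_out = 7.850 kJ/mol
  T = 349.8 K: K = (2.759, 0.930, 0.345), RR gives ψ = 0.166, H_out = 5.024 kJ/mol
  T = 352.3 K: K = (2.852, 0.970, 0.353), RR gives ψ = 0.208, H_out = 6.450 kJ/mol
  T = 351.1 K: K = (2.807, 0.951, 0.350), RR gives ψ = 0.188, H_out = 5.769 kJ/mol
Linear interpolation between T = 349.8 (H_out = 5.024) and T = 351.1 (H_out = 5.769) on hF = 5.414 gives T ≈ 350.5 K, at which ψ = 0.18.

T = 350.5 K, V/F = 0.18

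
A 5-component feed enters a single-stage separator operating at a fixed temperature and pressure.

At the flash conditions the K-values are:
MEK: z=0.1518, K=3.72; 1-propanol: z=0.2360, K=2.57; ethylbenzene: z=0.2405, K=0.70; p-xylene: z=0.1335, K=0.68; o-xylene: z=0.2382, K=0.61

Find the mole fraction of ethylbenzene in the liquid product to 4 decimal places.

Material balance + equilibrium reduce to Σ zᵢ(Kᵢ−1)/(1+β(Kᵢ−1)) = 0.
Check two-phase: ΣzᵢKᵢ = 1.5756 > 1 and Σzᵢ/Kᵢ = 1.0630 > 1, so g(0) = 0.5756 > 0 and g(1) = -0.0630 < 0.
Newton iteration, β⁰ = 0.5:
  β = 0.5000: g = 0.13139, g' = -0.4895 → β = 0.7684
  β = 0.7684: g = 0.01847, g' = -0.3716 → β = 0.8182
  β = 0.8182: g = 0.00028, g' = -0.3607 → β = 0.8189
Converged at β = 0.8189.
Compositions from xᵢ = zᵢ/(1+β(Kᵢ−1)), yᵢ = Kᵢxᵢ:
  MEK: x = 0.0470, y = 0.1750
  1-propanol: x = 0.1032, y = 0.2654
  ethylbenzene: x = 0.3188, y = 0.2232
  p-xylene: x = 0.1809, y = 0.1230
  o-xylene: x = 0.3500, y = 0.2135

x_ethylbenzene = 0.3188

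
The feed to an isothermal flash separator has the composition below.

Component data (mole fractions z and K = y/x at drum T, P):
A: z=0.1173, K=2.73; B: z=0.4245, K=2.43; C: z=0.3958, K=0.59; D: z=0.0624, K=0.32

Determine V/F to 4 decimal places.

Material balance + equilibrium reduce to Σ zᵢ(Kᵢ−1)/(1+V/F(Kᵢ−1)) = 0.
g(0) = ΣzᵢKᵢ − 1 = 0.6053 and g(1) = 1 − Σzᵢ/Kᵢ = -0.0835, so a root lies in (0, 1).
Newton–Raphson from V/F = 0.33:
  V/F = 0.3300: g = 0.29922, g' = -0.6799 → V/F = 0.7701
  V/F = 0.7701: g = 0.04966, g' = -0.5304 → V/F = 0.8637
  V/F = 0.8637: g = -0.00113, g' = -0.5591 → V/F = 0.8617
Converged at V/F = 0.8617.

V/F = 0.8617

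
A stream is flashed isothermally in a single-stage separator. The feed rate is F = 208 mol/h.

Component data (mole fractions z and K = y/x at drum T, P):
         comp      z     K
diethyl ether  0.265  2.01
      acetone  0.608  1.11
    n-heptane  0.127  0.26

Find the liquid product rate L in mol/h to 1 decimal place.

L = 50.7 mol/h

Rachford–Rice: g(ψ) = Σ zᵢ(Kᵢ−1)/(1+ψ(Kᵢ−1)) = 0.
Feasibility: ΣzᵢKᵢ = 1.241, Σzᵢ/Kᵢ = 1.168 — both > 1, two phases present.
Newton–Raphson from ψ = 0.5:
  ψ = 0.500: g = 0.0921, g' = -0.301 → ψ = 0.806
  ψ = 0.806: g = -0.0237, g' = -0.515 → ψ = 0.760
  ψ = 0.760: g = -0.0014, g' = -0.455 → ψ = 0.756
Converged at ψ = 0.756.
Then V = ψ·F = 0.7564·208 = 157.3 mol/h and L = F − V = 50.7 mol/h.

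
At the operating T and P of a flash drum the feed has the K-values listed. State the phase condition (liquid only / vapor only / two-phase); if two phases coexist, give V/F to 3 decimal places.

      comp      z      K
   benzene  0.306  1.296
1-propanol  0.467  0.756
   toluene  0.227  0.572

ΣzᵢKᵢ = 0.879; Σzᵢ/Kᵢ = 1.251.
Since ΣzᵢKᵢ < 1 the mixture is below its bubble point — single liquid phase.

liquid only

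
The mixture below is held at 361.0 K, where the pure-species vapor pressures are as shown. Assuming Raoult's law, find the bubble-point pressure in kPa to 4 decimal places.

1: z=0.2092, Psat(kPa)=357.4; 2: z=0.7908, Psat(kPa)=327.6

At the bubble point ψ → 0, so ΣzᵢKᵢ = 1 with Kᵢ = Pᵢˢᵃᵗ/P ⇒ P = ΣzᵢPᵢˢᵃᵗ.
P = 0.2092·357.4 + 0.7908·327.6 = 333.8342 kPa

Pbub = 333.8342 kPa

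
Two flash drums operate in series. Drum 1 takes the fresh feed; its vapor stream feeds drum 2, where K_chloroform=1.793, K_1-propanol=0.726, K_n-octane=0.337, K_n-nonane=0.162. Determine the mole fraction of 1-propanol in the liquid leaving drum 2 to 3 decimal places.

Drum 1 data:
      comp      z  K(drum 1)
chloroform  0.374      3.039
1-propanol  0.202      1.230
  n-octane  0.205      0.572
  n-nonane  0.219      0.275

x_1-propanol (drum 2) = 0.242

Drum 1:
Rachford–Rice: g(ψ₁) = Σ zᵢ(Kᵢ−1)/(1+ψ₁(Kᵢ−1)) = 0.
g(0) = ΣzᵢKᵢ − 1 = 0.563 and g(1) = 1 − Σzᵢ/Kᵢ = -0.442, so a root lies in (0, 1).
Newton iteration, ψ₁⁰ = 0.5:
  ψ₁ = 0.500: g = 0.0586, g' = -0.734 → ψ₁ = 0.580
Converged at ψ₁ = 0.580.
Drum-1 compositions:
  chloroform: x = 0.171, y = 0.521
  1-propanol: x = 0.178, y = 0.219
  n-octane: x = 0.273, y = 0.156
  n-nonane: x = 0.378, y = 0.104
Drum-2 feed = drum-1 vapor: z₂ = (0.5210, 0.2192, 0.1559, 0.1039).
Drum 2:
Let ψ₂ = V/F and solve Σ zᵢ(Kᵢ−1)/(1+ψ₂(Kᵢ−1)) = 0.
Feasibility: ΣzᵢKᵢ = 1.163, Σzᵢ/Kᵢ = 1.696 — both > 1, two phases present.
Newton iteration, ψ₂⁰ = 0.39:
  ψ₂ = 0.390: g = -0.0205, g' = -0.497 → ψ₂ = 0.349
  ψ₂ = 0.349: g = -0.0003, g' = -0.483 → ψ₂ = 0.348
Converged at ψ₂ = 0.348.
  chloroform: x = 0.408, y = 0.732
  1-propanol: x = 0.242, y = 0.176
  n-octane: x = 0.203, y = 0.068
  n-nonane: x = 0.147, y = 0.024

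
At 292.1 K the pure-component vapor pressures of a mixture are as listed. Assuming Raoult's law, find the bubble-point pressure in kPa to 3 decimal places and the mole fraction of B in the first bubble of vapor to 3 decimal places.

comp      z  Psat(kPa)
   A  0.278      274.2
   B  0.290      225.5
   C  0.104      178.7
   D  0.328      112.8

Pbub = 197.206 kPa, y_B = 0.332

At the bubble point ψ → 0, so ΣzᵢKᵢ = 1 with Kᵢ = Pᵢˢᵃᵗ/P ⇒ P = ΣzᵢPᵢˢᵃᵗ.
P = 0.278·274.2 + 0.290·225.5 + 0.104·178.7 + 0.328·112.8 = 197.206 kPa
yᵢ = zᵢPᵢˢᵃᵗ/P ⇒ y_B = 0.290·225.5/197.206 = 0.332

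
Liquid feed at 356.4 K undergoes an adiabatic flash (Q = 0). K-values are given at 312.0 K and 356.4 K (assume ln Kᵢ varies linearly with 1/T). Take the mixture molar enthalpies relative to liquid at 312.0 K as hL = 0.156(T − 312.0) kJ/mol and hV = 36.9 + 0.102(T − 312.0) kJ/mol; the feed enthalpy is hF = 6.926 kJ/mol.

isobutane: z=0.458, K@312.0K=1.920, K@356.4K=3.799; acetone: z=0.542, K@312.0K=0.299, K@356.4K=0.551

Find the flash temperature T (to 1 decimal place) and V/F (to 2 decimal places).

T = 316.5 K, V/F = 0.17

Adiabatic flash: solve Rachford–Rice at each trial T, then check hF = ψ·hV(T) + (1−ψ)·hL(T).
  T = 312.0 K: K = (1.920, 0.299), RR gives ψ = 0.064, H_out = 2.370 kJ/mol
  T = 356.4 K: K = (3.799, 0.551), RR gives ψ = 0.826, H_out = 35.439 kJ/mol
  T = 334.2 K: K = (2.763, 0.414), RR gives ψ = 0.474, H_out = 20.399 kJ/mol
  T = 323.1 K: K = (2.318, 0.354), RR gives ψ = 0.298, H_out = 12.531 kJ/mol
  T = 317.6 K: K = (2.115, 0.326), RR gives ψ = 0.193, H_out = 7.948 kJ/mol
  T = 314.8 K: K = (2.016, 0.312), RR gives ψ = 0.132, H_out = 5.306 kJ/mol
  T = 316.2 K: K = (2.065, 0.319), RR gives ψ = 0.164, H_out = 6.659 kJ/mol
Linear interpolation between T = 316.2 (H_out = 6.659) and T = 317.6 (H_out = 7.948) on hF = 6.926 gives T ≈ 316.5 K, at which ψ = 0.17.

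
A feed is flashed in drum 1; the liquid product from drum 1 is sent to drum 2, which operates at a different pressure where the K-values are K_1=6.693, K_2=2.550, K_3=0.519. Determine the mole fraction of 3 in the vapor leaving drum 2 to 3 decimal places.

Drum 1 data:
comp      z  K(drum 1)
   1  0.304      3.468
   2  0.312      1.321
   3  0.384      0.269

y_3 (drum 2) = 0.430

Drum 1:
Material balance + equilibrium reduce to Σ zᵢ(Kᵢ−1)/(1+ψ₁(Kᵢ−1)) = 0.
g(0) = ΣzᵢKᵢ − 1 = 0.570 and g(1) = 1 − Σzᵢ/Kᵢ = -0.751, so a root lies in (0, 1).
Iterate (Newton) starting at ψ₁ = 0.5:
  ψ₁ = 0.500: g = -0.0203, g' = -0.905 → ψ₁ = 0.478
Converged at ψ₁ = 0.478.
Drum-1 compositions:
  1: x = 0.140, y = 0.484
  2: x = 0.271, y = 0.357
  3: x = 0.590, y = 0.159
Drum-2 feed = drum-1 liquid: z₂ = (0.1395, 0.2705, 0.5899).
Drum 2:
Material balance + equilibrium reduce to Σ zᵢ(Kᵢ−1)/(1+ψ₂(Kᵢ−1)) = 0.
Check two-phase: ΣzᵢKᵢ = 1.930 > 1 and Σzᵢ/Kᵢ = 1.264 > 1, so g(0) = 0.930 > 0 and g(1) = -0.264 < 0.
Newton–Raphson from ψ₂ = 0.5:
  ψ₂ = 0.500: g = 0.0692, g' = -0.749 → ψ₂ = 0.592
  ψ₂ = 0.592: g = 0.0035, g' = -0.680 → ψ₂ = 0.597
Converged at ψ₂ = 0.597.
  1: x = 0.032, y = 0.212
  2: x = 0.140, y = 0.358
  3: x = 0.828, y = 0.430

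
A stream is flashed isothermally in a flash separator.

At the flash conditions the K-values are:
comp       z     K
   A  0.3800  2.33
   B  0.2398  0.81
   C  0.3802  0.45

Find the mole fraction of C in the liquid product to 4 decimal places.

Rachford–Rice: g(ψ) = Σ zᵢ(Kᵢ−1)/(1+ψ(Kᵢ−1)) = 0.
Feasibility: ΣzᵢKᵢ = 1.2507, Σzᵢ/Kᵢ = 1.3040 — both > 1, two phases present.
Iterate (Newton) starting at ψ = 0.64:
  ψ = 0.6400: g = -0.10156, g' = -0.4813 → ψ = 0.4290
  ψ = 0.4290: g = -0.00149, g' = -0.4798 → ψ = 0.4259
Converged at ψ = 0.4259.
Compositions from xᵢ = zᵢ/(1+ψ(Kᵢ−1)), yᵢ = Kᵢxᵢ:
  A: x = 0.2426, y = 0.5652
  B: x = 0.2609, y = 0.2113
  C: x = 0.4965, y = 0.2234

x_C = 0.4965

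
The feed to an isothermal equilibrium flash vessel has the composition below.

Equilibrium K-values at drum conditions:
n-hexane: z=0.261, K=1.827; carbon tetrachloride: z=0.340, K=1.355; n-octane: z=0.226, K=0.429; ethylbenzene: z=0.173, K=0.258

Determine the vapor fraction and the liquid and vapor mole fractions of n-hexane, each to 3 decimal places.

Let ψ = V/F and solve Σ zᵢ(Kᵢ−1)/(1+ψ(Kᵢ−1)) = 0.
Check two-phase: ΣzᵢKᵢ = 1.079 > 1 and Σzᵢ/Kᵢ = 1.591 > 1, so g(0) = 0.079 > 0 and g(1) = -0.591 < 0.
Newton–Raphson from ψ = 0.5:
  ψ = 0.500: g = -0.1295, g' = -0.505 → ψ = 0.244
  ψ = 0.244: g = -0.0159, g' = -0.401 → ψ = 0.204
Converged at ψ = 0.204.
Compositions from xᵢ = zᵢ/(1+ψ(Kᵢ−1)), yᵢ = Kᵢxᵢ:
  n-hexane: x = 0.223, y = 0.408
  carbon tetrachloride: x = 0.317, y = 0.430
  n-octane: x = 0.256, y = 0.110
  ethylbenzene: x = 0.204, y = 0.053

ψ = 0.204, x_n-hexane = 0.223, y_n-hexane = 0.408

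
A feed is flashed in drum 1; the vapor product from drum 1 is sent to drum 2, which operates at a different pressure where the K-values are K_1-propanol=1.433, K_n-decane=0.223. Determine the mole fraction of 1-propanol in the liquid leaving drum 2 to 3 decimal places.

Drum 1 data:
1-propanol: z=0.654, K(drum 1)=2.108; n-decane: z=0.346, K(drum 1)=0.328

Drum 1:
Rachford–Rice: g(ψ₁) = Σ zᵢ(Kᵢ−1)/(1+ψ₁(Kᵢ−1)) = 0.
Feasibility: ΣzᵢKᵢ = 1.492, Σzᵢ/Kᵢ = 1.365 — both > 1, two phases present.
Newton iteration, ψ₁⁰ = 0.3:
  ψ₁ = 0.300: g = 0.2526, g' = -0.697 → ψ₁ = 0.662
  ψ₁ = 0.662: g = -0.0010, g' = -0.774 → ψ₁ = 0.661
Converged at ψ₁ = 0.661.
Drum-1 compositions:
  1-propanol: x = 0.378, y = 0.796
  n-decane: x = 0.622, y = 0.204
Drum-2 feed = drum-1 vapor: z₂ = (0.7958, 0.2042).
Drum 2:
Binary case is linear: z₁(K₁−1)(1+ψ₂(K₂−1)) + z₂(K₂−1)(1+ψ₂(K₁−1)) = 0
⇒ ψ₂ = [z₁(K₁−1)+z₂(K₂−1)] / [−(K₁−1)(K₂−1)] = 0.1860/0.3364 = 0.553
  1-propanol: x = 0.642, y = 0.920
  n-decane: x = 0.358, y = 0.080

x_1-propanol (drum 2) = 0.642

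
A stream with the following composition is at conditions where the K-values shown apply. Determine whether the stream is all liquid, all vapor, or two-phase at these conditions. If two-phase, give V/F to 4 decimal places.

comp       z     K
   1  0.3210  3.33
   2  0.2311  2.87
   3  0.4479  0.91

ΣzᵢKᵢ = 2.1398; Σzᵢ/Kᵢ = 0.6691.
Since Σzᵢ/Kᵢ < 1 the mixture is above its dew point — single vapor phase.

all vapor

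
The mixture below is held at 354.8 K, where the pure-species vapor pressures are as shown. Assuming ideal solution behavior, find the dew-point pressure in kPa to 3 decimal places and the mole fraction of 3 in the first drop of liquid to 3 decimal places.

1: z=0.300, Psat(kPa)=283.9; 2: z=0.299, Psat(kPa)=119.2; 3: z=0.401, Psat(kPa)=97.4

At the dew point ψ → 1, so Σzᵢ/Kᵢ = 1 with Kᵢ = Pᵢˢᵃᵗ/P ⇒ 1/P = Σzᵢ/Pᵢˢᵃᵗ.
1/P = 0.300/283.9 + 0.299/119.2 + 0.401/97.4 = 0.007682 ⇒ P = 130.172 kPa
xᵢ = zᵢP/Pᵢˢᵃᵗ ⇒ x_3 = 0.401·130.172/97.4 = 0.536

Pdew = 130.172 kPa, x_3 = 0.536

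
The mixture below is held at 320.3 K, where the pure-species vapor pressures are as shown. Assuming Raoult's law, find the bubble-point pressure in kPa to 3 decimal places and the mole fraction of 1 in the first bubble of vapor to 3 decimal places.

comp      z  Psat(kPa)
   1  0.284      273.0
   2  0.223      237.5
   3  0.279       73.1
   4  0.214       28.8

Pbub = 157.053 kPa, y_1 = 0.494

At the bubble point ψ → 0, so ΣzᵢKᵢ = 1 with Kᵢ = Pᵢˢᵃᵗ/P ⇒ P = ΣzᵢPᵢˢᵃᵗ.
P = 0.284·273.0 + 0.223·237.5 + 0.279·73.1 + 0.214·28.8 = 157.053 kPa
yᵢ = zᵢPᵢˢᵃᵗ/P ⇒ y_1 = 0.284·273.0/157.053 = 0.494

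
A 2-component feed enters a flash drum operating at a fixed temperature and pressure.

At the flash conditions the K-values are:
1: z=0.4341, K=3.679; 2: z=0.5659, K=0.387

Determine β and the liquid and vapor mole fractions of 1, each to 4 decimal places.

β = 0.4969, x_1 = 0.1862, y_1 = 0.6851

Material balance + equilibrium reduce to Σ zᵢ(Kᵢ−1)/(1+β(Kᵢ−1)) = 0.
Feasibility: ΣzᵢKᵢ = 1.8161, Σzᵢ/Kᵢ = 1.5803 — both > 1, two phases present.
Binary case is linear: z₁(K₁−1)(1+β(K₂−1)) + z₂(K₂−1)(1+β(K₁−1)) = 0
⇒ β = [z₁(K₁−1)+z₂(K₂−1)] / [−(K₁−1)(K₂−1)] = 0.81606/1.64223 = 0.4969
Compositions from xᵢ = zᵢ/(1+β(Kᵢ−1)), yᵢ = Kᵢxᵢ:
  1: x = 0.1862, y = 0.6851
  2: x = 0.8138, y = 0.3149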